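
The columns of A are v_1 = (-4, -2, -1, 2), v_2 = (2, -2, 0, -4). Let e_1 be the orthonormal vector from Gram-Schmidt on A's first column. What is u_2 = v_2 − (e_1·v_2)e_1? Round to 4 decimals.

v_1 = (-4, -2, -1, 2); ‖v_1‖ = 5.0000, so e_1 = (-0.8000, -0.4000, -0.2000, 0.4000).
e_1·v_2 = (-0.8000)·2 + (-0.4000)·(-2) + (-0.2000)·0 + 0.4000·(-4) = -2.4000.
u_2 = v_2 + 2.4000·e_1 = (0.0800, -2.9600, -0.4800, -3.0400).

u_2 = (0.0800, -2.9600, -0.4800, -3.0400)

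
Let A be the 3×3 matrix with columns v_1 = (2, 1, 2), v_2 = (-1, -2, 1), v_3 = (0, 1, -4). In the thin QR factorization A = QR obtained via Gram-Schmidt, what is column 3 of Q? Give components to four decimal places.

e_3 = (0.7071, -0.5657, -0.4243)

e_1 = v_1/‖v_1‖ = (2, 1, 2)/3.0000 = (0.6667, 0.3333, 0.6667).
r_{12} = e_1·v_2 = -0.6667.
u_2 = v_2 + 0.6667·e_1 = (-0.5556, -1.7778, 1.4444).
‖u_2‖ = 2.3570, so e_2 = (-0.2357, -0.7542, 0.6128).
r_{13} = e_1·v_3 = -2.3333; r_{23} = e_2·v_3 = -3.2056.
u_3 = v_3 + 2.3333·e_1 + 3.2056·e_2 = (0.8000, -0.6400, -0.4800).
‖u_3‖ = 1.1314, so e_3 = (0.7071, -0.5657, -0.4243).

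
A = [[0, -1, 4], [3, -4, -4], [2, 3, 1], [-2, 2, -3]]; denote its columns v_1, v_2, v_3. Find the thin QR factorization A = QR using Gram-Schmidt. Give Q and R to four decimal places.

Q = [[0.0000, -0.2036, 0.6827], [0.7276, -0.4552, -0.4276], [0.4851, 0.8504, 0.0510], [-0.4851, 0.1677, -0.5904]], R = [[4.1231, -2.4254, -0.9701], [0.0000, 4.9110, 1.3535], [0.0000, 0.0000, 6.2631]]

q_1 = v_1/‖v_1‖ = (0, 3, 2, -2)/4.1231 = (0.0000, 0.7276, 0.4851, -0.4851).
r_{12} = q_1·v_2 = -2.4254.
u_2 = v_2 + 2.4254·q_1 = (-1.0000, -2.2353, 4.1765, 0.8235).
‖u_2‖ = 4.9110, so q_2 = (-0.2036, -0.4552, 0.8504, 0.1677).
r_{13} = q_1·v_3 = -0.9701; r_{23} = q_2·v_3 = 1.3535.
u_3 = v_3 + 0.9701·q_1 − 1.3535·q_2 = (4.2756, -2.6780, 0.3195, -3.6976).
‖u_3‖ = 6.2631, so q_3 = (0.6827, -0.4276, 0.0510, -0.5904).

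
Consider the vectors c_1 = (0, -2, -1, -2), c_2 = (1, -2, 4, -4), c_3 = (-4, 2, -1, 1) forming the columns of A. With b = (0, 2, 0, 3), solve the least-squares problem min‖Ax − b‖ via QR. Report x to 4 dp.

c_1 = (0, -2, -1, -2); ‖c_1‖ = 3.0000, so q_1 = (0.0000, -0.6667, -0.3333, -0.6667).
q_1·c_2 = 0.0000·1 + (-0.6667)·(-2) + (-0.3333)·4 + (-0.6667)·(-4) = 2.6667.
u_2 = c_2 − 2.6667·q_1 = (1.0000, -0.2222, 4.8889, -2.2222).
‖u_2‖ = 5.4671, so q_2 = (0.1829, -0.0406, 0.8942, -0.4065).
q_1·c_3 = 0.0000·(-4) + (-0.6667)·2 + (-0.3333)·(-1) + (-0.6667)·1 = -1.6667; q_2·c_3 = 0.1829·(-4) + (-0.0406)·2 + 0.8942·(-1) + (-0.4065)·1 = -2.1137.
u_3 = c_3 + 1.6667·q_1 + 2.1137·q_2 = (-3.6134, 0.8030, 0.3346, -0.9703).
‖u_3‖ = 3.8412, so q_3 = (-0.9407, 0.2090, 0.0871, -0.2526).
Qᵀb = (-3.3333, -1.3007, -0.3397).
Back-substitute: x_3 = -0.3397/3.8412 = -0.0884.
x_2 = (-1.3007 + 2.1137·(-0.0884))/5.4671 = -0.2721.
x_1 = (-3.3333 − 2.6667·(-0.2721) + 1.6667·(-0.0884))/3.0000 = -0.9184.

x = (-0.9184, -0.2721, -0.0884)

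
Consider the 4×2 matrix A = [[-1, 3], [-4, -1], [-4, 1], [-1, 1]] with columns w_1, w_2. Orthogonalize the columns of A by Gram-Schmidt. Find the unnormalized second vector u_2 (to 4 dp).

q_1 = w_1/‖w_1‖ = (-1, -4, -4, -1)/5.8310 = (-0.1715, -0.6860, -0.6860, -0.1715).
r_{12} = q_1·w_2 = -0.6860.
u_2 = w_2 + 0.6860·q_1 = (2.8824, -1.4706, 0.5294, 0.8824).

u_2 = (2.8824, -1.4706, 0.5294, 0.8824)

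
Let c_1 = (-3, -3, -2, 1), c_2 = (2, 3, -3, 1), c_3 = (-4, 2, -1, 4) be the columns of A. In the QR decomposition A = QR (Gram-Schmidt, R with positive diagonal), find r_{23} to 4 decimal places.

c_1 = (-3, -3, -2, 1); ‖c_1‖ = 4.7958, so q_1 = (-0.6255, -0.6255, -0.4170, 0.2085).
q_1·c_2 = (-0.6255)·2 + (-0.6255)·3 + (-0.4170)·(-3) + 0.2085·1 = -1.6681.
u_2 = c_2 + 1.6681·q_1 = (0.9565, 1.9565, -3.6957, 1.3478).
‖u_2‖ = 4.4964, so q_2 = (0.2127, 0.4351, -0.8219, 0.2998).
r_{23} = q_2·c_3 = 2.0403.

r_{23} = 2.0403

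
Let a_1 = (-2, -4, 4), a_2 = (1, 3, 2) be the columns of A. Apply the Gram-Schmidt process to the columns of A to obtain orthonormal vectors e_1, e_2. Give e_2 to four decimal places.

a_1 = (-2, -4, 4); ‖a_1‖ = 6.0000, so e_1 = (-0.3333, -0.6667, 0.6667).
e_1·a_2 = (-0.3333)·1 + (-0.6667)·3 + 0.6667·2 = -1.0000.
u_2 = a_2 + 1.0000·e_1 = (0.6667, 2.3333, 2.6667).
‖u_2‖ = 3.6056, so e_2 = (0.1849, 0.6472, 0.7396).

e_2 = (0.1849, 0.6472, 0.7396)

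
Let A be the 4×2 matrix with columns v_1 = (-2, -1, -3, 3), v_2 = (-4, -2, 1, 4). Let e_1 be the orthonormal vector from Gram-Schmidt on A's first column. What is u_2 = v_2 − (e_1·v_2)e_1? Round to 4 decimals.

e_1 = v_1/‖v_1‖ = (-2, -1, -3, 3)/4.7958 = (-0.4170, -0.2085, -0.6255, 0.6255).
r_{12} = e_1·v_2 = 3.9618.
u_2 = v_2 − 3.9618·e_1 = (-2.3478, -1.1739, 3.4783, 1.5217).

u_2 = (-2.3478, -1.1739, 3.4783, 1.5217)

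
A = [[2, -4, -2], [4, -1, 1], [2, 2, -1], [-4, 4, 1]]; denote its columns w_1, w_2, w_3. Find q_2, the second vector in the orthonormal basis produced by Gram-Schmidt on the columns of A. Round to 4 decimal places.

q_1 = w_1/‖w_1‖ = (2, 4, 2, -4)/6.3246 = (0.3162, 0.6325, 0.3162, -0.6325).
r_{12} = q_1·w_2 = -3.7947.
u_2 = w_2 + 3.7947·q_1 = (-2.8000, 1.4000, 3.2000, 1.6000).
‖u_2‖ = 4.7539, so q_2 = (-0.5890, 0.2945, 0.6731, 0.3366).

q_2 = (-0.5890, 0.2945, 0.6731, 0.3366)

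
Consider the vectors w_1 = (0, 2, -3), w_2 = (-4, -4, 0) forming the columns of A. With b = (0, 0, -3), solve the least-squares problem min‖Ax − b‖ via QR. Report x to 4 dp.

w_1 = (0, 2, -3); ‖w_1‖ = 3.6056, so e_1 = (0.0000, 0.5547, -0.8321).
e_1·w_2 = 0.0000·(-4) + 0.5547·(-4) + (-0.8321)·0 = -2.2188.
u_2 = w_2 + 2.2188·e_1 = (-4.0000, -2.7692, -1.8462).
‖u_2‖ = 5.2035, so e_2 = (-0.7687, -0.5322, -0.3548).
Qᵀb = (2.4962, 1.0644).
Back-substitute: x_2 = 1.0644/5.2035 = 0.2045.
x_1 = (2.4962 + 2.2188·0.2045)/3.6056 = 0.8182.

x = (0.8182, 0.2045)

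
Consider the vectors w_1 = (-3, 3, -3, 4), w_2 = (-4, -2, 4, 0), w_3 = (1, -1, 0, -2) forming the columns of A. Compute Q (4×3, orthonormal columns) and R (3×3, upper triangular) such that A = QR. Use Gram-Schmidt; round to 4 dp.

w_1 = (-3, 3, -3, 4); ‖w_1‖ = 6.5574, so e_1 = (-0.4575, 0.4575, -0.4575, 0.6100).
e_1·w_2 = (-0.4575)·(-4) + 0.4575·(-2) + (-0.4575)·4 + 0.6100·0 = -0.9150.
u_2 = w_2 + 0.9150·e_1 = (-4.4186, -1.5814, 3.5814, 0.5581).
‖u_2‖ = 5.9298, so e_2 = (-0.7451, -0.2667, 0.6040, 0.0941).
e_1·w_3 = (-0.4575)·1 + 0.4575·(-1) + (-0.4575)·0 + 0.6100·(-2) = -2.1350; e_2·w_3 = (-0.7451)·1 + (-0.2667)·(-1) + 0.6040·0 + 0.0941·(-2) = -0.6667.
u_3 = w_3 + 2.1350·e_1 + 0.6667·e_2 = (-0.4735, -0.2011, -0.5741, -0.6349).
‖u_3‖ = 0.9987, so e_3 = (-0.4742, -0.2013, -0.5748, -0.6358).

Q = [[-0.4575, -0.7451, -0.4742], [0.4575, -0.2667, -0.2013], [-0.4575, 0.6040, -0.5748], [0.6100, 0.0941, -0.6358]], R = [[6.5574, -0.9150, -2.1350], [0.0000, 5.9298, -0.6667], [0.0000, 0.0000, 0.9987]]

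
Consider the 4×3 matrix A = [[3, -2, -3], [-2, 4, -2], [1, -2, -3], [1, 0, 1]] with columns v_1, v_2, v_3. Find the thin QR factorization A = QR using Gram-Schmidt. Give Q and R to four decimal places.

v_1 = (3, -2, 1, 1); ‖v_1‖ = 3.8730, so e_1 = (0.7746, -0.5164, 0.2582, 0.2582).
e_1·v_2 = 0.7746·(-2) + (-0.5164)·4 + 0.2582·(-2) + 0.2582·0 = -4.1312.
u_2 = v_2 + 4.1312·e_1 = (1.2000, 1.8667, -0.9333, 1.0667).
‖u_2‖ = 2.6331, so e_2 = (0.4557, 0.7089, -0.3545, 0.4051).
e_1·v_3 = 0.7746·(-3) + (-0.5164)·(-2) + 0.2582·(-3) + 0.2582·1 = -1.8074; e_2·v_3 = 0.4557·(-3) + 0.7089·(-2) + (-0.3545)·(-3) + 0.4051·1 = -1.3166.
u_3 = v_3 + 1.8074·e_1 + 1.3166·e_2 = (-1.0000, -2.0000, -3.0000, 2.0000).
‖u_3‖ = 4.2426, so e_3 = (-0.2357, -0.4714, -0.7071, 0.4714).

Q = [[0.7746, 0.4557, -0.2357], [-0.5164, 0.7089, -0.4714], [0.2582, -0.3545, -0.7071], [0.2582, 0.4051, 0.4714]], R = [[3.8730, -4.1312, -1.8074], [0.0000, 2.6331, -1.3166], [0.0000, 0.0000, 4.2426]]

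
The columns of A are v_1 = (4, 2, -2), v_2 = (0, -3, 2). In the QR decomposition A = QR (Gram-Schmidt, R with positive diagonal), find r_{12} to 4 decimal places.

r_{12} = -2.0412

q_1 = v_1/‖v_1‖ = (4, 2, -2)/4.8990 = (0.8165, 0.4082, -0.4082).
r_{12} = q_1·v_2 = -2.0412.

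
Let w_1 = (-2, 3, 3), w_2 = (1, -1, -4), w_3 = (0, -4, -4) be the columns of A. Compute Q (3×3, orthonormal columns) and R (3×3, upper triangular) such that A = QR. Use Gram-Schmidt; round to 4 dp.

Q = [[-0.4264, -0.2473, -0.8701], [0.6396, 0.5977, -0.4834], [0.6396, -0.7626, -0.0967]], R = [[4.6904, -3.6244, -5.1168], [0.0000, 2.2054, 0.6595], [0.0000, 0.0000, 2.3202]]

q_1 = w_1/‖w_1‖ = (-2, 3, 3)/4.6904 = (-0.4264, 0.6396, 0.6396).
r_{12} = q_1·w_2 = -3.6244.
u_2 = w_2 + 3.6244·q_1 = (-0.5455, 1.3182, -1.6818).
‖u_2‖ = 2.2054, so q_2 = (-0.2473, 0.5977, -0.7626).
r_{13} = q_1·w_3 = -5.1168; r_{23} = q_2·w_3 = 0.6595.
u_3 = w_3 + 5.1168·q_1 − 0.6595·q_2 = (-2.0187, -1.1215, -0.2243).
‖u_3‖ = 2.3202, so q_3 = (-0.8701, -0.4834, -0.0967).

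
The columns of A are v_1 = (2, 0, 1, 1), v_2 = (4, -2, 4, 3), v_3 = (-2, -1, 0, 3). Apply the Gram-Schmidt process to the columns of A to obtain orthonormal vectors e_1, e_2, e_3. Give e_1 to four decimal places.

v_1 = (2, 0, 1, 1); ‖v_1‖ = 2.4495, so e_1 = (0.8165, 0.0000, 0.4082, 0.4082).

e_1 = (0.8165, 0.0000, 0.4082, 0.4082)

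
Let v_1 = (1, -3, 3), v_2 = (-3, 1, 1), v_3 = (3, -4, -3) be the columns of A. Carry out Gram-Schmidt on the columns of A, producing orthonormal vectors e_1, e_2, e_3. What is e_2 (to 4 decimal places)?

e_2 = (-0.8760, 0.1622, 0.4542)

v_1 = (1, -3, 3); ‖v_1‖ = 4.3589, so e_1 = (0.2294, -0.6882, 0.6882).
e_1·v_2 = 0.2294·(-3) + (-0.6882)·1 + 0.6882·1 = -0.6882.
u_2 = v_2 + 0.6882·e_1 = (-2.8421, 0.5263, 1.4737).
‖u_2‖ = 3.2444, so e_2 = (-0.8760, 0.1622, 0.4542).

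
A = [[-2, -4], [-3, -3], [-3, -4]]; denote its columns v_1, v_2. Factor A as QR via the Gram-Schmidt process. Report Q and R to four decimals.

Q = [[-0.4264, -0.8189], [-0.6396, 0.5732], [-0.6396, -0.0273]], R = [[4.6904, 6.1828], [0.0000, 1.6652]]

v_1 = (-2, -3, -3); ‖v_1‖ = 4.6904, so e_1 = (-0.4264, -0.6396, -0.6396).
e_1·v_2 = (-0.4264)·(-4) + (-0.6396)·(-3) + (-0.6396)·(-4) = 6.1828.
u_2 = v_2 − 6.1828·e_1 = (-1.3636, 0.9545, -0.0455).
‖u_2‖ = 1.6652, so e_2 = (-0.8189, 0.5732, -0.0273).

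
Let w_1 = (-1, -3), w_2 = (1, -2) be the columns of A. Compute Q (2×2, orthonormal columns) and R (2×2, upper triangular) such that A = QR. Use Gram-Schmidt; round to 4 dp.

w_1 = (-1, -3); ‖w_1‖ = 3.1623, so q_1 = (-0.3162, -0.9487).
q_1·w_2 = (-0.3162)·1 + (-0.9487)·(-2) = 1.5811.
u_2 = w_2 − 1.5811·q_1 = (1.5000, -0.5000).
‖u_2‖ = 1.5811, so q_2 = (0.9487, -0.3162).

Q = [[-0.3162, 0.9487], [-0.9487, -0.3162]], R = [[3.1623, 1.5811], [0.0000, 1.5811]]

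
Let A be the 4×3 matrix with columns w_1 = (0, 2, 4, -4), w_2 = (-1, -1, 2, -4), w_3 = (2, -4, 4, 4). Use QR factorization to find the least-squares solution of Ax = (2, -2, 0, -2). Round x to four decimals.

x = (-0.2697, 0.6639, 0.1120)

w_1 = (0, 2, 4, -4); ‖w_1‖ = 6.0000, so q_1 = (0.0000, 0.3333, 0.6667, -0.6667).
q_1·w_2 = 0.0000·(-1) + 0.3333·(-1) + 0.6667·2 + (-0.6667)·(-4) = 3.6667.
u_2 = w_2 − 3.6667·q_1 = (-1.0000, -2.2222, -0.4444, -1.5556).
‖u_2‖ = 2.9250, so q_2 = (-0.3419, -0.7597, -0.1519, -0.5318).
q_1·w_3 = 0.0000·2 + 0.3333·(-4) + 0.6667·4 + (-0.6667)·4 = -1.3333; q_2·w_3 = (-0.3419)·2 + (-0.7597)·(-4) + (-0.1519)·4 + (-0.5318)·4 = -0.3799.
u_3 = w_3 + 1.3333·q_1 + 0.3799·q_2 = (1.8701, -3.8442, 4.8312, 2.9091).
‖u_3‖ = 7.0766, so q_3 = (0.2643, -0.5432, 0.6827, 0.4111).
Qᵀb = (0.6667, 1.8993, 0.7928).
Back-substitute: x_3 = 0.7928/7.0766 = 0.1120.
x_2 = (1.8993 + 0.3799·0.1120)/2.9250 = 0.6639.
x_1 = (0.6667 − 3.6667·0.6639 + 1.3333·0.1120)/6.0000 = -0.2697.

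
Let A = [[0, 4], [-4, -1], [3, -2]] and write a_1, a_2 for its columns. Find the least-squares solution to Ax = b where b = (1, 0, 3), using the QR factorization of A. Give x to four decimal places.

x = (0.3551, -0.0614)

a_1 = (0, -4, 3); ‖a_1‖ = 5.0000, so q_1 = (0.0000, -0.8000, 0.6000).
q_1·a_2 = 0.0000·4 + (-0.8000)·(-1) + 0.6000·(-2) = -0.4000.
u_2 = a_2 + 0.4000·q_1 = (4.0000, -1.3200, -1.7600).
‖u_2‖ = 4.5651, so q_2 = (0.8762, -0.2892, -0.3855).
Qᵀb = (1.8000, -0.2804).
Back-substitute: x_2 = -0.2804/4.5651 = -0.0614.
x_1 = (1.8000 + 0.4000·(-0.0614))/5.0000 = 0.3551.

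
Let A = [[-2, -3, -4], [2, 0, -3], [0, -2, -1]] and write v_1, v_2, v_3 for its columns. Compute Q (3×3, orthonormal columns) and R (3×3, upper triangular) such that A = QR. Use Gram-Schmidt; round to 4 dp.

Q = [[-0.7071, -0.5145, -0.4851], [0.7071, -0.5145, -0.4851], [0.0000, -0.6860, 0.7276]], R = [[2.8284, 2.1213, 0.7071], [0.0000, 2.9155, 4.2875], [0.0000, 0.0000, 2.6679]]

v_1 = (-2, 2, 0); ‖v_1‖ = 2.8284, so e_1 = (-0.7071, 0.7071, 0.0000).
e_1·v_2 = (-0.7071)·(-3) + 0.7071·0 + 0.0000·(-2) = 2.1213.
u_2 = v_2 − 2.1213·e_1 = (-1.5000, -1.5000, -2.0000).
‖u_2‖ = 2.9155, so e_2 = (-0.5145, -0.5145, -0.6860).
e_1·v_3 = (-0.7071)·(-4) + 0.7071·(-3) + 0.0000·(-1) = 0.7071; e_2·v_3 = (-0.5145)·(-4) + (-0.5145)·(-3) + (-0.6860)·(-1) = 4.2875.
u_3 = v_3 − 0.7071·e_1 − 4.2875·e_2 = (-1.2941, -1.2941, 1.9412).
‖u_3‖ = 2.6679, so e_3 = (-0.4851, -0.4851, 0.7276).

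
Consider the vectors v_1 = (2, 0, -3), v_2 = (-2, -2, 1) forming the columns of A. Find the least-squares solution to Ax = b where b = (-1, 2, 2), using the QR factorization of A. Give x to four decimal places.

v_1 = (2, 0, -3); ‖v_1‖ = 3.6056, so q_1 = (0.5547, 0.0000, -0.8321).
q_1·v_2 = 0.5547·(-2) + 0.0000·(-2) + (-0.8321)·1 = -1.9415.
u_2 = v_2 + 1.9415·q_1 = (-0.9231, -2.0000, -0.6154).
‖u_2‖ = 2.2871, so q_2 = (-0.4036, -0.8745, -0.2691).
Qᵀb = (-2.2188, -1.8835).
Back-substitute: x_2 = -1.8835/2.2871 = -0.8235.
x_1 = (-2.2188 + 1.9415·(-0.8235))/3.6056 = -1.0588.

x = (-1.0588, -0.8235)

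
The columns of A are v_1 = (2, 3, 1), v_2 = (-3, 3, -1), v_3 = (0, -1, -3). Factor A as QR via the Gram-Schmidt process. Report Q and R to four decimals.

v_1 = (2, 3, 1); ‖v_1‖ = 3.7417, so e_1 = (0.5345, 0.8018, 0.2673).
e_1·v_2 = 0.5345·(-3) + 0.8018·3 + 0.2673·(-1) = 0.5345.
u_2 = v_2 − 0.5345·e_1 = (-3.2857, 2.5714, -1.1429).
‖u_2‖ = 4.3260, so e_2 = (-0.7595, 0.5944, -0.2642).
e_1·v_3 = 0.5345·0 + 0.8018·(-1) + 0.2673·(-3) = -1.6036; e_2·v_3 = (-0.7595)·0 + 0.5944·(-1) + (-0.2642)·(-3) = 0.1981.
u_3 = v_3 + 1.6036·e_1 − 0.1981·e_2 = (1.0076, 0.1679, -2.5191).
‖u_3‖ = 2.7183, so e_3 = (0.3707, 0.0618, -0.9267).

Q = [[0.5345, -0.7595, 0.3707], [0.8018, 0.5944, 0.0618], [0.2673, -0.2642, -0.9267]], R = [[3.7417, 0.5345, -1.6036], [0.0000, 4.3260, 0.1981], [0.0000, 0.0000, 2.7183]]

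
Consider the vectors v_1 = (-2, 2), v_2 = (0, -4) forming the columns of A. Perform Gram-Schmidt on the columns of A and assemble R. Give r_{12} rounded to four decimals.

r_{12} = -2.8284

v_1 = (-2, 2); ‖v_1‖ = 2.8284, so q_1 = (-0.7071, 0.7071).
r_{12} = q_1·v_2 = -2.8284.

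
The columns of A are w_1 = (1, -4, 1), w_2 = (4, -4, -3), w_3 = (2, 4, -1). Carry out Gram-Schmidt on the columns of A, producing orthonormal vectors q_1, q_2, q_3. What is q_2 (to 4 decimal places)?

w_1 = (1, -4, 1); ‖w_1‖ = 4.2426, so q_1 = (0.2357, -0.9428, 0.2357).
q_1·w_2 = 0.2357·4 + (-0.9428)·(-4) + 0.2357·(-3) = 4.0069.
u_2 = w_2 − 4.0069·q_1 = (3.0556, -0.2222, -3.9444).
‖u_2‖ = 4.9944, so q_2 = (0.6118, -0.0445, -0.7898).

q_2 = (0.6118, -0.0445, -0.7898)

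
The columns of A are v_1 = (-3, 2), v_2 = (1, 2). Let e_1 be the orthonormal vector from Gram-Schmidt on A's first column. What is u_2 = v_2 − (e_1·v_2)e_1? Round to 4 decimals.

e_1 = v_1/‖v_1‖ = (-3, 2)/3.6056 = (-0.8321, 0.5547).
r_{12} = e_1·v_2 = 0.2774.
u_2 = v_2 − 0.2774·e_1 = (1.2308, 1.8462).

u_2 = (1.2308, 1.8462)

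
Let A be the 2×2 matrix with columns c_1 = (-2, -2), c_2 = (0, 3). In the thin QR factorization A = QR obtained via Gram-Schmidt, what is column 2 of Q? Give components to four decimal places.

q_2 = (-0.7071, 0.7071)

q_1 = c_1/‖c_1‖ = (-2, -2)/2.8284 = (-0.7071, -0.7071).
r_{12} = q_1·c_2 = -2.1213.
u_2 = c_2 + 2.1213·q_1 = (-1.5000, 1.5000).
‖u_2‖ = 2.1213, so q_2 = (-0.7071, 0.7071).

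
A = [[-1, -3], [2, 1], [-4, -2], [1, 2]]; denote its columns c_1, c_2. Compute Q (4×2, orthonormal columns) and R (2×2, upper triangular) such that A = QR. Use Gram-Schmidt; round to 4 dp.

c_1 = (-1, 2, -4, 1); ‖c_1‖ = 4.6904, so q_1 = (-0.2132, 0.4264, -0.8528, 0.2132).
q_1·c_2 = (-0.2132)·(-3) + 0.4264·1 + (-0.8528)·(-2) + 0.2132·2 = 3.1980.
u_2 = c_2 − 3.1980·q_1 = (-2.3182, -0.3636, 0.7273, 1.3182).
‖u_2‖ = 2.7880, so q_2 = (-0.8315, -0.1304, 0.2609, 0.4728).

Q = [[-0.2132, -0.8315], [0.4264, -0.1304], [-0.8528, 0.2609], [0.2132, 0.4728]], R = [[4.6904, 3.1980], [0.0000, 2.7880]]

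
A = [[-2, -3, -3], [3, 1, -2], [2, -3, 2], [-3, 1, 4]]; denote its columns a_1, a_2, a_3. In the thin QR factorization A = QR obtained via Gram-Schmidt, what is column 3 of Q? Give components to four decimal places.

e_1 = a_1/‖a_1‖ = (-2, 3, 2, -3)/5.0990 = (-0.3922, 0.5883, 0.3922, -0.5883).
r_{12} = e_1·a_2 = 0.0000.
u_2 = a_2 − 0.0000·e_1 = (-3.0000, 1.0000, -3.0000, 1.0000).
‖u_2‖ = 4.4721, so e_2 = (-0.6708, 0.2236, -0.6708, 0.2236).
r_{13} = e_1·a_3 = -1.5689; r_{23} = e_2·a_3 = 1.1180.
u_3 = a_3 + 1.5689·e_1 − 1.1180·e_2 = (-2.8654, -1.3269, 3.3654, 2.8269).
‖u_3‖ = 5.4119, so e_3 = (-0.5295, -0.2452, 0.6219, 0.5224).

e_3 = (-0.5295, -0.2452, 0.6219, 0.5224)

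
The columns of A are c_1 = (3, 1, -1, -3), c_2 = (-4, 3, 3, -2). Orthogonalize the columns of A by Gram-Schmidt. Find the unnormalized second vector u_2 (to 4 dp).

u_2 = (-3.1000, 3.3000, 2.7000, -2.9000)

c_1 = (3, 1, -1, -3); ‖c_1‖ = 4.4721, so e_1 = (0.6708, 0.2236, -0.2236, -0.6708).
e_1·c_2 = 0.6708·(-4) + 0.2236·3 + (-0.2236)·3 + (-0.6708)·(-2) = -1.3416.
u_2 = c_2 + 1.3416·e_1 = (-3.1000, 3.3000, 2.7000, -2.9000).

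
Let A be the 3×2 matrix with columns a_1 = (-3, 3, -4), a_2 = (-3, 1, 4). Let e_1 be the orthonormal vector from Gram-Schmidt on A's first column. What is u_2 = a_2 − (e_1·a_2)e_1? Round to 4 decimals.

a_1 = (-3, 3, -4); ‖a_1‖ = 5.8310, so e_1 = (-0.5145, 0.5145, -0.6860).
e_1·a_2 = (-0.5145)·(-3) + 0.5145·1 + (-0.6860)·4 = -0.6860.
u_2 = a_2 + 0.6860·e_1 = (-3.3529, 1.3529, 3.5294).

u_2 = (-3.3529, 1.3529, 3.5294)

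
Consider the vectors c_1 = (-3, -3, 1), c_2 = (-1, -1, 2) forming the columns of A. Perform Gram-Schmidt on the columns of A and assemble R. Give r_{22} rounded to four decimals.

r_{22} = 1.6222

c_1 = (-3, -3, 1); ‖c_1‖ = 4.3589, so e_1 = (-0.6882, -0.6882, 0.2294).
e_1·c_2 = (-0.6882)·(-1) + (-0.6882)·(-1) + 0.2294·2 = 1.8353.
u_2 = c_2 − 1.8353·e_1 = (0.2632, 0.2632, 1.5789).
r_{22} = ‖u_2‖ = 1.6222.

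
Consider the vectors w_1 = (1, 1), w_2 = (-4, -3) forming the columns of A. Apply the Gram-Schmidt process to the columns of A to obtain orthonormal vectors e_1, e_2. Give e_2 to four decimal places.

e_2 = (-0.7071, 0.7071)

w_1 = (1, 1); ‖w_1‖ = 1.4142, so e_1 = (0.7071, 0.7071).
e_1·w_2 = 0.7071·(-4) + 0.7071·(-3) = -4.9497.
u_2 = w_2 + 4.9497·e_1 = (-0.5000, 0.5000).
‖u_2‖ = 0.7071, so e_2 = (-0.7071, 0.7071).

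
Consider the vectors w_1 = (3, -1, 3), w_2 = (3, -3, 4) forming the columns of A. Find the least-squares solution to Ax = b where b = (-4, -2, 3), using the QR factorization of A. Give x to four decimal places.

w_1 = (3, -1, 3); ‖w_1‖ = 4.3589, so e_1 = (0.6882, -0.2294, 0.6882).
e_1·w_2 = 0.6882·3 + (-0.2294)·(-3) + 0.6882·4 = 5.5060.
u_2 = w_2 − 5.5060·e_1 = (-0.7895, -1.7368, 0.2105).
‖u_2‖ = 1.9194, so e_2 = (-0.4113, -0.9049, 0.1097).
Qᵀb = (-0.2294, 3.7840).
Back-substitute: x_2 = 3.7840/1.9194 = 1.9714.
x_1 = (-0.2294 − 5.5060·1.9714)/4.3589 = -2.5429.

x = (-2.5429, 1.9714)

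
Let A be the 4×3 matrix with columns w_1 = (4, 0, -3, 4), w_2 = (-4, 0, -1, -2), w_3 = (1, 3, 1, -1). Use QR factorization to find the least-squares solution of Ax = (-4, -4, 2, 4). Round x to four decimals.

e_1 = w_1/‖w_1‖ = (4, 0, -3, 4)/6.4031 = (0.6247, 0.0000, -0.4685, 0.6247).
r_{12} = e_1·w_2 = -3.2796.
u_2 = w_2 + 3.2796·e_1 = (-1.9512, 0.0000, -2.5366, 0.0488).
‖u_2‖ = 3.2006, so e_2 = (-0.6096, 0.0000, -0.7925, 0.0152).
r_{13} = e_1·w_3 = -0.4685; r_{23} = e_2·w_3 = -1.4174.
u_3 = w_3 + 0.4685·e_1 + 1.4174·e_2 = (0.4286, 3.0000, -0.3429, -0.6857).
‖u_3‖ = 3.1259, so e_3 = (0.1371, 0.9597, -0.1097, -0.2194).
Qᵀb = (-0.9370, 0.9145, -5.4841).
Back-substitute: x_3 = -5.4841/3.1259 = -1.7544.
x_2 = (0.9145 + 1.4174·(-1.7544))/3.2006 = -0.4912.
x_1 = (-0.9370 + 3.2796·(-0.4912) + 0.4685·(-1.7544))/6.4031 = -0.5263.

x = (-0.5263, -0.4912, -1.7544)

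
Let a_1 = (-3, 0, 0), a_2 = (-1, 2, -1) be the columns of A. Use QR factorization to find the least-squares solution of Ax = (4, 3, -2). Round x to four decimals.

x = (-1.8667, 1.6000)

e_1 = a_1/‖a_1‖ = (-3, 0, 0)/3.0000 = (-1.0000, 0.0000, 0.0000).
r_{12} = e_1·a_2 = 1.0000.
u_2 = a_2 − 1.0000·e_1 = (0.0000, 2.0000, -1.0000).
‖u_2‖ = 2.2361, so e_2 = (0.0000, 0.8944, -0.4472).
Qᵀb = (-4.0000, 3.5777).
Back-substitute: x_2 = 3.5777/2.2361 = 1.6000.
x_1 = (-4.0000 − 1.0000·1.6000)/3.0000 = -1.8667.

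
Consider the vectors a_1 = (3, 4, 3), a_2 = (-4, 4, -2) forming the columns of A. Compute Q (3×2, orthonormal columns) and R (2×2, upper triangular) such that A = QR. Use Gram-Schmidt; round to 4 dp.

Q = [[0.5145, -0.6383], [0.6860, 0.7070], [0.5145, -0.3044]], R = [[5.8310, -0.3430], [0.0000, 5.9902]]

a_1 = (3, 4, 3); ‖a_1‖ = 5.8310, so q_1 = (0.5145, 0.6860, 0.5145).
q_1·a_2 = 0.5145·(-4) + 0.6860·4 + 0.5145·(-2) = -0.3430.
u_2 = a_2 + 0.3430·q_1 = (-3.8235, 4.2353, -1.8235).
‖u_2‖ = 5.9902, so q_2 = (-0.6383, 0.7070, -0.3044).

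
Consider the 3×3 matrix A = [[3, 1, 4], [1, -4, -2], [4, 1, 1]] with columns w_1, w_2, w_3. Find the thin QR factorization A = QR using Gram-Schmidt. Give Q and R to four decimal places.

w_1 = (3, 1, 4); ‖w_1‖ = 5.0990, so e_1 = (0.5883, 0.1961, 0.7845).
e_1·w_2 = 0.5883·1 + 0.1961·(-4) + 0.7845·1 = 0.5883.
u_2 = w_2 − 0.5883·e_1 = (0.6538, -4.1154, 0.5385).
‖u_2‖ = 4.2016, so e_2 = (0.1556, -0.9795, 0.1282).
e_1·w_3 = 0.5883·4 + 0.1961·(-2) + 0.7845·1 = 2.7456; e_2·w_3 = 0.1556·4 + (-0.9795)·(-2) + 0.1282·1 = 2.7096.
u_3 = w_3 − 2.7456·e_1 − 2.7096·e_2 = (1.9630, 0.1155, -1.5011).
‖u_3‖ = 2.4738, so e_3 = (0.7935, 0.0467, -0.6068).

Q = [[0.5883, 0.1556, 0.7935], [0.1961, -0.9795, 0.0467], [0.7845, 0.1282, -0.6068]], R = [[5.0990, 0.5883, 2.7456], [0.0000, 4.2016, 2.7096], [0.0000, 0.0000, 2.4738]]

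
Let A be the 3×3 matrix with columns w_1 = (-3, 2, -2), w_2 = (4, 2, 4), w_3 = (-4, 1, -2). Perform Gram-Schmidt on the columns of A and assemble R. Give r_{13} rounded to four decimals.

r_{13} = 4.3656

w_1 = (-3, 2, -2); ‖w_1‖ = 4.1231, so e_1 = (-0.7276, 0.4851, -0.4851).
r_{13} = e_1·w_3 = 4.3656.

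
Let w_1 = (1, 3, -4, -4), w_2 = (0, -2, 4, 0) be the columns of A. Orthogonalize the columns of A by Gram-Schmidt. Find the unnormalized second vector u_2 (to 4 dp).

u_2 = (0.5238, -0.4286, 1.9048, -2.0952)

q_1 = w_1/‖w_1‖ = (1, 3, -4, -4)/6.4807 = (0.1543, 0.4629, -0.6172, -0.6172).
r_{12} = q_1·w_2 = -3.3947.
u_2 = w_2 + 3.3947·q_1 = (0.5238, -0.4286, 1.9048, -2.0952).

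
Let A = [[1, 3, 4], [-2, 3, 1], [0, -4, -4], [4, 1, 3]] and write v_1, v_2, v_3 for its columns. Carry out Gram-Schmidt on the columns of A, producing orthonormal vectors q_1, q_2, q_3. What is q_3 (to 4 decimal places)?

v_1 = (1, -2, 0, 4); ‖v_1‖ = 4.5826, so q_1 = (0.2182, -0.4364, 0.0000, 0.8729).
q_1·v_2 = 0.2182·3 + (-0.4364)·3 + 0.0000·(-4) + 0.8729·1 = 0.2182.
u_2 = v_2 − 0.2182·q_1 = (2.9524, 3.0952, -4.0000, 0.8095).
‖u_2‖ = 5.9121, so q_2 = (0.4994, 0.5235, -0.6766, 0.1369).
q_1·v_3 = 0.2182·4 + (-0.4364)·1 + 0.0000·(-4) + 0.8729·3 = 3.0551; q_2·v_3 = 0.4994·4 + 0.5235·1 + (-0.6766)·(-4) + 0.1369·3 = 5.6382.
u_3 = v_3 − 3.0551·q_1 − 5.6382·q_2 = (0.5177, -0.6185, -0.1853, -0.4387).
‖u_3‖ = 0.9367, so q_3 = (0.5527, -0.6603, -0.1978, -0.4683).

q_3 = (0.5527, -0.6603, -0.1978, -0.4683)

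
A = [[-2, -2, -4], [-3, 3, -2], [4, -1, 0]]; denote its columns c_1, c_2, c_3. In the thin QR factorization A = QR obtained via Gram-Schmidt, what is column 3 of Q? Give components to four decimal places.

e_3 = (-0.4992, -0.5547, -0.6656)

c_1 = (-2, -3, 4); ‖c_1‖ = 5.3852, so e_1 = (-0.3714, -0.5571, 0.7428).
e_1·c_2 = (-0.3714)·(-2) + (-0.5571)·3 + 0.7428·(-1) = -1.6713.
u_2 = c_2 + 1.6713·e_1 = (-2.6207, 2.0690, 0.2414).
‖u_2‖ = 3.3477, so e_2 = (-0.7828, 0.6180, 0.0721).
e_1·c_3 = (-0.3714)·(-4) + (-0.5571)·(-2) + 0.7428·0 = 2.5997; e_2·c_3 = (-0.7828)·(-4) + 0.6180·(-2) + 0.0721·0 = 1.8953.
u_3 = c_3 − 2.5997·e_1 − 1.8953·e_2 = (-1.5508, -1.7231, -2.0677).
‖u_3‖ = 3.1063, so e_3 = (-0.4992, -0.5547, -0.6656).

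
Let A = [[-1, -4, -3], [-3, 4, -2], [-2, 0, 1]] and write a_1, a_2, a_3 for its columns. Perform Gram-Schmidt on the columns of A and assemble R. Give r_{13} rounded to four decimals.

r_{13} = 1.8708

e_1 = a_1/‖a_1‖ = (-1, -3, -2)/3.7417 = (-0.2673, -0.8018, -0.5345).
r_{13} = e_1·a_3 = 1.8708.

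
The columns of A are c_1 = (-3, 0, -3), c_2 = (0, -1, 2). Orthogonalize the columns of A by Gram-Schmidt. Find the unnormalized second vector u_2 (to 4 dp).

u_2 = (-1.0000, -1.0000, 1.0000)

q_1 = c_1/‖c_1‖ = (-3, 0, -3)/4.2426 = (-0.7071, 0.0000, -0.7071).
r_{12} = q_1·c_2 = -1.4142.
u_2 = c_2 + 1.4142·q_1 = (-1.0000, -1.0000, 1.0000).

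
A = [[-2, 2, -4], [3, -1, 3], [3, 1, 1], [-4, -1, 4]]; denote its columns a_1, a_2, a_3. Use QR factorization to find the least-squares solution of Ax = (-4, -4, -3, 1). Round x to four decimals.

a_1 = (-2, 3, 3, -4); ‖a_1‖ = 6.1644, so e_1 = (-0.3244, 0.4867, 0.4867, -0.6489).
e_1·a_2 = (-0.3244)·2 + 0.4867·(-1) + 0.4867·1 + (-0.6489)·(-1) = 0.0000.
u_2 = a_2 + 0.0000·e_1 = (2.0000, -1.0000, 1.0000, -1.0000).
‖u_2‖ = 2.6458, so e_2 = (0.7559, -0.3780, 0.3780, -0.3780).
e_1·a_3 = (-0.3244)·(-4) + 0.4867·3 + 0.4867·1 + (-0.6489)·4 = 0.6489; e_2·a_3 = 0.7559·(-4) + (-0.3780)·3 + 0.3780·1 + (-0.3780)·4 = -5.2915.
u_3 = a_3 − 0.6489·e_1 + 5.2915·e_2 = (0.2105, 0.6842, 2.6842, 2.4211).
‖u_3‖ = 3.6850, so e_3 = (0.0571, 0.1857, 0.7284, 0.6570).
Qᵀb = (-2.7578, -3.0237, -2.4995).
Back-substitute: x_3 = -2.4995/3.6850 = -0.6783.
x_2 = (-3.0237 + 5.2915·(-0.6783))/2.6458 = -2.4994.
x_1 = (-2.7578 + 0.0000·(-2.4994) − 0.6489·(-0.6783))/6.1644 = -0.3760.

x = (-0.3760, -2.4994, -0.6783)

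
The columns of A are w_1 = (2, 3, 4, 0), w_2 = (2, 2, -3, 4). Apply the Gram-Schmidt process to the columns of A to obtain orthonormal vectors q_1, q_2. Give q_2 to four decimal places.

q_2 = (0.3729, 0.3850, -0.4752, 0.6978)

w_1 = (2, 3, 4, 0); ‖w_1‖ = 5.3852, so q_1 = (0.3714, 0.5571, 0.7428, 0.0000).
q_1·w_2 = 0.3714·2 + 0.5571·2 + 0.7428·(-3) + 0.0000·4 = -0.3714.
u_2 = w_2 + 0.3714·q_1 = (2.1379, 2.2069, -2.7241, 4.0000).
‖u_2‖ = 5.7325, so q_2 = (0.3729, 0.3850, -0.4752, 0.6978).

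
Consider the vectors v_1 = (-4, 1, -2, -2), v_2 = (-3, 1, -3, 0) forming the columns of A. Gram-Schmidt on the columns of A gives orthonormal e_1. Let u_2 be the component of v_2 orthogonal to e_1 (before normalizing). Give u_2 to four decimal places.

u_2 = (0.0400, 0.2400, -1.4800, 1.5200)

v_1 = (-4, 1, -2, -2); ‖v_1‖ = 5.0000, so e_1 = (-0.8000, 0.2000, -0.4000, -0.4000).
e_1·v_2 = (-0.8000)·(-3) + 0.2000·1 + (-0.4000)·(-3) + (-0.4000)·0 = 3.8000.
u_2 = v_2 − 3.8000·e_1 = (0.0400, 0.2400, -1.4800, 1.5200).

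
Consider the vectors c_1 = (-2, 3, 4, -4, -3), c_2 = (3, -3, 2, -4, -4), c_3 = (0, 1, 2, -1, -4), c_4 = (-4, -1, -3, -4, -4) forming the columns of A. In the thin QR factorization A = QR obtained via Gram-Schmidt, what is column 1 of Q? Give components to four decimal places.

e_1 = (-0.2722, 0.4082, 0.5443, -0.5443, -0.4082)

c_1 = (-2, 3, 4, -4, -3); ‖c_1‖ = 7.3485, so e_1 = (-0.2722, 0.4082, 0.5443, -0.5443, -0.4082).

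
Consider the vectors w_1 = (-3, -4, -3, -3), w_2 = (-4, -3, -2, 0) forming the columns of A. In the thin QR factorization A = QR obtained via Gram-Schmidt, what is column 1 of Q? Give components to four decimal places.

w_1 = (-3, -4, -3, -3); ‖w_1‖ = 6.5574, so e_1 = (-0.4575, -0.6100, -0.4575, -0.4575).

e_1 = (-0.4575, -0.6100, -0.4575, -0.4575)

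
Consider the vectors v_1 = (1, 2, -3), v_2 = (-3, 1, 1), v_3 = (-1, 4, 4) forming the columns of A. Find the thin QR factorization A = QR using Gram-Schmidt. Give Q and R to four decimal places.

e_1 = v_1/‖v_1‖ = (1, 2, -3)/3.7417 = (0.2673, 0.5345, -0.8018).
r_{12} = e_1·v_2 = -1.0690.
u_2 = v_2 + 1.0690·e_1 = (-2.7143, 1.5714, 0.1429).
‖u_2‖ = 3.1396, so e_2 = (-0.8645, 0.5005, 0.0455).
r_{13} = e_1·v_3 = -1.3363; r_{23} = e_2·v_3 = 3.0486.
u_3 = v_3 + 1.3363·e_1 − 3.0486·e_2 = (1.9928, 3.1884, 2.7899).
‖u_3‖ = 4.6819, so e_3 = (0.4256, 0.6810, 0.5959).

Q = [[0.2673, -0.8645, 0.4256], [0.5345, 0.5005, 0.6810], [-0.8018, 0.0455, 0.5959]], R = [[3.7417, -1.0690, -1.3363], [0.0000, 3.1396, 3.0486], [0.0000, 0.0000, 4.6819]]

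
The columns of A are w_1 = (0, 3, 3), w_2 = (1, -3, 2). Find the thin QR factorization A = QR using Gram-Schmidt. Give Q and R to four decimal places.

q_1 = w_1/‖w_1‖ = (0, 3, 3)/4.2426 = (0.0000, 0.7071, 0.7071).
r_{12} = q_1·w_2 = -0.7071.
u_2 = w_2 + 0.7071·q_1 = (1.0000, -2.5000, 2.5000).
‖u_2‖ = 3.6742, so q_2 = (0.2722, -0.6804, 0.6804).

Q = [[0.0000, 0.2722], [0.7071, -0.6804], [0.7071, 0.6804]], R = [[4.2426, -0.7071], [0.0000, 3.6742]]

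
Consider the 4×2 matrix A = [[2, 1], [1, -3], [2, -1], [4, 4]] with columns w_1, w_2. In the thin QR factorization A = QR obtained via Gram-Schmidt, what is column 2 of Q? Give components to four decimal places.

w_1 = (2, 1, 2, 4); ‖w_1‖ = 5.0000, so q_1 = (0.4000, 0.2000, 0.4000, 0.8000).
q_1·w_2 = 0.4000·1 + 0.2000·(-3) + 0.4000·(-1) + 0.8000·4 = 2.6000.
u_2 = w_2 − 2.6000·q_1 = (-0.0400, -3.5200, -2.0400, 1.9200).
‖u_2‖ = 4.4989, so q_2 = (-0.0089, -0.7824, -0.4534, 0.4268).

q_2 = (-0.0089, -0.7824, -0.4534, 0.4268)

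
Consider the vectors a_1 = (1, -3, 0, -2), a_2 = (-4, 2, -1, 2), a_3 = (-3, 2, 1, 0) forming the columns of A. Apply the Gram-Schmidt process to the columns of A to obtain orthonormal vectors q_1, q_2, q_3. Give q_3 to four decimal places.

a_1 = (1, -3, 0, -2); ‖a_1‖ = 3.7417, so q_1 = (0.2673, -0.8018, 0.0000, -0.5345).
q_1·a_2 = 0.2673·(-4) + (-0.8018)·2 + 0.0000·(-1) + (-0.5345)·2 = -3.7417.
u_2 = a_2 + 3.7417·q_1 = (-3.0000, -1.0000, -1.0000, 0.0000).
‖u_2‖ = 3.3166, so q_2 = (-0.9045, -0.3015, -0.3015, 0.0000).
q_1·a_3 = 0.2673·(-3) + (-0.8018)·2 + 0.0000·1 + (-0.5345)·0 = -2.4054; q_2·a_3 = (-0.9045)·(-3) + (-0.3015)·2 + (-0.3015)·1 + 0.0000·0 = 1.8091.
u_3 = a_3 + 2.4054·q_1 − 1.8091·q_2 = (-0.7208, 0.6169, 1.5455, -1.2857).
‖u_3‖ = 2.2230, so q_3 = (-0.3242, 0.2775, 0.6952, -0.5784).

q_3 = (-0.3242, 0.2775, 0.6952, -0.5784)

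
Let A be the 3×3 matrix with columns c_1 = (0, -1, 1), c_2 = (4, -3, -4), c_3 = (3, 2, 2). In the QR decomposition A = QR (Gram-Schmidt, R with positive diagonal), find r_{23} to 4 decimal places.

r_{23} = -0.3143

c_1 = (0, -1, 1); ‖c_1‖ = 1.4142, so q_1 = (0.0000, -0.7071, 0.7071).
q_1·c_2 = 0.0000·4 + (-0.7071)·(-3) + 0.7071·(-4) = -0.7071.
u_2 = c_2 + 0.7071·q_1 = (4.0000, -3.5000, -3.5000).
‖u_2‖ = 6.3640, so q_2 = (0.6285, -0.5500, -0.5500).
r_{23} = q_2·c_3 = -0.3143.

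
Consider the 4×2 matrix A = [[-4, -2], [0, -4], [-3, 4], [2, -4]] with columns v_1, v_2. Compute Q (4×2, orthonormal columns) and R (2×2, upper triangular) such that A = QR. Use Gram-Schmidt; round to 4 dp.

Q = [[-0.7428, -0.5330], [0.0000, -0.5832], [-0.5571, 0.4022], [0.3714, -0.4626]], R = [[5.3852, -2.2283], [0.0000, 6.8582]]

e_1 = v_1/‖v_1‖ = (-4, 0, -3, 2)/5.3852 = (-0.7428, 0.0000, -0.5571, 0.3714).
r_{12} = e_1·v_2 = -2.2283.
u_2 = v_2 + 2.2283·e_1 = (-3.6552, -4.0000, 2.7586, -3.1724).
‖u_2‖ = 6.8582, so e_2 = (-0.5330, -0.5832, 0.4022, -0.4626).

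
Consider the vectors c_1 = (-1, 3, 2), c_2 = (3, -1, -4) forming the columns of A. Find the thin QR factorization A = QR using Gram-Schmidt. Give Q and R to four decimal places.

e_1 = c_1/‖c_1‖ = (-1, 3, 2)/3.7417 = (-0.2673, 0.8018, 0.5345).
r_{12} = e_1·c_2 = -3.7417.
u_2 = c_2 + 3.7417·e_1 = (2.0000, 2.0000, -2.0000).
‖u_2‖ = 3.4641, so e_2 = (0.5774, 0.5774, -0.5774).

Q = [[-0.2673, 0.5774], [0.8018, 0.5774], [0.5345, -0.5774]], R = [[3.7417, -3.7417], [0.0000, 3.4641]]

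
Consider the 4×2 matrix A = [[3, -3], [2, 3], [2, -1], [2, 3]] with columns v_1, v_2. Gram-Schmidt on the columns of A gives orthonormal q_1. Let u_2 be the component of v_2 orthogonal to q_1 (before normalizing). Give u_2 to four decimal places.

u_2 = (-3.1429, 2.9048, -1.0952, 2.9048)

v_1 = (3, 2, 2, 2); ‖v_1‖ = 4.5826, so q_1 = (0.6547, 0.4364, 0.4364, 0.4364).
q_1·v_2 = 0.6547·(-3) + 0.4364·3 + 0.4364·(-1) + 0.4364·3 = 0.2182.
u_2 = v_2 − 0.2182·q_1 = (-3.1429, 2.9048, -1.0952, 2.9048).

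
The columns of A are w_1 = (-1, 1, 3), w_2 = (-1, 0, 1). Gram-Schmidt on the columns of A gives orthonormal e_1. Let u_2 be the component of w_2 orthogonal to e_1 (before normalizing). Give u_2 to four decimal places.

u_2 = (-0.6364, -0.3636, -0.0909)

w_1 = (-1, 1, 3); ‖w_1‖ = 3.3166, so e_1 = (-0.3015, 0.3015, 0.9045).
e_1·w_2 = (-0.3015)·(-1) + 0.3015·0 + 0.9045·1 = 1.2060.
u_2 = w_2 − 1.2060·e_1 = (-0.6364, -0.3636, -0.0909).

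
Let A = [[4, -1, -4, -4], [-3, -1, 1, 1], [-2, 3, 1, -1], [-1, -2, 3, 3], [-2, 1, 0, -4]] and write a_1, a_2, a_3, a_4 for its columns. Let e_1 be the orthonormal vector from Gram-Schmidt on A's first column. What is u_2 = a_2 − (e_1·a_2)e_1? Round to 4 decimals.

e_1 = a_1/‖a_1‖ = (4, -3, -2, -1, -2)/5.8310 = (0.6860, -0.5145, -0.3430, -0.1715, -0.3430).
r_{12} = e_1·a_2 = -1.2005.
u_2 = a_2 + 1.2005·e_1 = (-0.1765, -1.6176, 2.5882, -2.2059, 0.5882).

u_2 = (-0.1765, -1.6176, 2.5882, -2.2059, 0.5882)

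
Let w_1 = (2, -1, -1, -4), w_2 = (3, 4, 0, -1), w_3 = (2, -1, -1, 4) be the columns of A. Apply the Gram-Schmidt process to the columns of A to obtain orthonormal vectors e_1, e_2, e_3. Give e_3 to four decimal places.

e_3 = (0.6792, -0.3789, -0.3503, 0.5219)

w_1 = (2, -1, -1, -4); ‖w_1‖ = 4.6904, so e_1 = (0.4264, -0.2132, -0.2132, -0.8528).
e_1·w_2 = 0.4264·3 + (-0.2132)·4 + (-0.2132)·0 + (-0.8528)·(-1) = 1.2792.
u_2 = w_2 − 1.2792·e_1 = (2.4545, 4.2727, 0.2727, 0.0909).
‖u_2‖ = 4.9360, so e_2 = (0.4973, 0.8656, 0.0553, 0.0184).
e_1·w_3 = 0.4264·2 + (-0.2132)·(-1) + (-0.2132)·(-1) + (-0.8528)·4 = -2.1320; e_2·w_3 = 0.4973·2 + 0.8656·(-1) + 0.0553·(-1) + 0.0184·4 = 0.1473.
u_3 = w_3 + 2.1320·e_1 − 0.1473·e_2 = (2.8358, -1.5821, -1.4627, 2.1791).
‖u_3‖ = 4.1753, so e_3 = (0.6792, -0.3789, -0.3503, 0.5219).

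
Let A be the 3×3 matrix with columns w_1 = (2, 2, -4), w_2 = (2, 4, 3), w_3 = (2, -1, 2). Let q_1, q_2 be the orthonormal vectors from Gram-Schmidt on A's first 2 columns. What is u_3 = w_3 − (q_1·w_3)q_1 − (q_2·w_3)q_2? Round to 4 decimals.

q_1 = w_1/‖w_1‖ = (2, 2, -4)/4.8990 = (0.4082, 0.4082, -0.8165).
r_{12} = q_1·w_2 = 0.0000.
u_2 = w_2 + 0.0000·q_1 = (2.0000, 4.0000, 3.0000).
‖u_2‖ = 5.3852, so q_2 = (0.3714, 0.7428, 0.5571).
r_{13} = q_1·w_3 = -1.2247; r_{23} = q_2·w_3 = 1.1142.
u_3 = w_3 + 1.2247·q_1 − 1.1142·q_2 = (2.0862, -1.3276, 0.3793).

u_3 = (2.0862, -1.3276, 0.3793)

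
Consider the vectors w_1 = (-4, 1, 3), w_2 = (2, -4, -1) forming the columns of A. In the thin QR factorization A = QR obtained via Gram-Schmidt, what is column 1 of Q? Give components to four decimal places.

e_1 = (-0.7845, 0.1961, 0.5883)

w_1 = (-4, 1, 3); ‖w_1‖ = 5.0990, so e_1 = (-0.7845, 0.1961, 0.5883).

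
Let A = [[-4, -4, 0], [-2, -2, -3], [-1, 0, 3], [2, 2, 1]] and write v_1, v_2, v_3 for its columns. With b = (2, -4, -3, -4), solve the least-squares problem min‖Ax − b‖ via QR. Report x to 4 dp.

x = (7.3636, -8.1818, 1.4545)

e_1 = v_1/‖v_1‖ = (-4, -2, -1, 2)/5.0000 = (-0.8000, -0.4000, -0.2000, 0.4000).
r_{12} = e_1·v_2 = 4.8000.
u_2 = v_2 − 4.8000·e_1 = (-0.1600, -0.0800, 0.9600, 0.0800).
‖u_2‖ = 0.9798, so e_2 = (-0.1633, -0.0816, 0.9798, 0.0816).
r_{13} = e_1·v_3 = 1.0000; r_{23} = e_2·v_3 = 3.2660.
u_3 = v_3 − 1.0000·e_1 − 3.2660·e_2 = (1.3333, -2.3333, 0.0000, 0.3333).
‖u_3‖ = 2.7080, so e_3 = (0.4924, -0.8616, 0.0000, 0.1231).
Qᵀb = (-1.0000, -3.2660, 3.9389).
Back-substitute: x_3 = 3.9389/2.7080 = 1.4545.
x_2 = (-3.2660 − 3.2660·1.4545)/0.9798 = -8.1818.
x_1 = (-1.0000 − 4.8000·(-8.1818) − 1.0000·1.4545)/5.0000 = 7.3636.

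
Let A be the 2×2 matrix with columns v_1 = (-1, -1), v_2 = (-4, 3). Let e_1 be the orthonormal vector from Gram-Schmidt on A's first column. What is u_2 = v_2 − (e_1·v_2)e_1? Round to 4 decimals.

u_2 = (-3.5000, 3.5000)

e_1 = v_1/‖v_1‖ = (-1, -1)/1.4142 = (-0.7071, -0.7071).
r_{12} = e_1·v_2 = 0.7071.
u_2 = v_2 − 0.7071·e_1 = (-3.5000, 3.5000).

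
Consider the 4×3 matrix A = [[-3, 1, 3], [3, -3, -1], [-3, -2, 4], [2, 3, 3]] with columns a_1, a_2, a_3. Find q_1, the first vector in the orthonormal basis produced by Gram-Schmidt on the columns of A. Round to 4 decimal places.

q_1 = a_1/‖a_1‖ = (-3, 3, -3, 2)/5.5678 = (-0.5388, 0.5388, -0.5388, 0.3592).

q_1 = (-0.5388, 0.5388, -0.5388, 0.3592)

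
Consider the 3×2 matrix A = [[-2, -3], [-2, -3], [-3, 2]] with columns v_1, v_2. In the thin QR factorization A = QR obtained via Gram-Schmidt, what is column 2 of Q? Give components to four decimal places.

v_1 = (-2, -2, -3); ‖v_1‖ = 4.1231, so e_1 = (-0.4851, -0.4851, -0.7276).
e_1·v_2 = (-0.4851)·(-3) + (-0.4851)·(-3) + (-0.7276)·2 = 1.4552.
u_2 = v_2 − 1.4552·e_1 = (-2.2941, -2.2941, 3.0588).
‖u_2‖ = 4.4590, so e_2 = (-0.5145, -0.5145, 0.6860).

e_2 = (-0.5145, -0.5145, 0.6860)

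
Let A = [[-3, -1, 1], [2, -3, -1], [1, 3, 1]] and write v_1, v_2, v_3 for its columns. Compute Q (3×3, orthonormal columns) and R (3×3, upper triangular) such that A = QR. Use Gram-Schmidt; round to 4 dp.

Q = [[-0.8018, -0.2294, 0.5518], [0.5345, -0.6882, 0.4905], [0.2673, 0.6882, 0.6745]], R = [[3.7417, 0.0000, -1.0690], [0.0000, 4.3589, 1.1471], [0.0000, 0.0000, 0.7358]]

q_1 = v_1/‖v_1‖ = (-3, 2, 1)/3.7417 = (-0.8018, 0.5345, 0.2673).
r_{12} = q_1·v_2 = 0.0000.
u_2 = v_2 + 0.0000·q_1 = (-1.0000, -3.0000, 3.0000).
‖u_2‖ = 4.3589, so q_2 = (-0.2294, -0.6882, 0.6882).
r_{13} = q_1·v_3 = -1.0690; r_{23} = q_2·v_3 = 1.1471.
u_3 = v_3 + 1.0690·q_1 − 1.1471·q_2 = (0.4060, 0.3609, 0.4962).
‖u_3‖ = 0.7358, so q_3 = (0.5518, 0.4905, 0.6745).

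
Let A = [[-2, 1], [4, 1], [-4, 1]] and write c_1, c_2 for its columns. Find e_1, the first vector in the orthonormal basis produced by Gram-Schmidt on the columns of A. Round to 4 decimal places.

e_1 = (-0.3333, 0.6667, -0.6667)

c_1 = (-2, 4, -4); ‖c_1‖ = 6.0000, so e_1 = (-0.3333, 0.6667, -0.6667).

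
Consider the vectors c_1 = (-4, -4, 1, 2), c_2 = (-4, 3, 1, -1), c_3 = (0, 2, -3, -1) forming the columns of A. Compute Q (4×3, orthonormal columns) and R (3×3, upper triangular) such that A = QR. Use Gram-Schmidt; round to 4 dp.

c_1 = (-4, -4, 1, 2); ‖c_1‖ = 6.0828, so e_1 = (-0.6576, -0.6576, 0.1644, 0.3288).
e_1·c_2 = (-0.6576)·(-4) + (-0.6576)·3 + 0.1644·1 + 0.3288·(-1) = 0.4932.
u_2 = c_2 − 0.4932·e_1 = (-3.6757, 3.3243, 0.9189, -1.1622).
‖u_2‖ = 5.1727, so e_2 = (-0.7106, 0.6427, 0.1776, -0.2247).
e_1·c_3 = (-0.6576)·0 + (-0.6576)·2 + 0.1644·(-3) + 0.3288·(-1) = -2.1372; e_2·c_3 = (-0.7106)·0 + 0.6427·2 + 0.1776·(-3) + (-0.2247)·(-1) = 0.9771.
u_3 = c_3 + 2.1372·e_1 − 0.9771·e_2 = (-0.7111, -0.0333, -2.8222, -0.0778).
‖u_3‖ = 2.9117, so e_3 = (-0.2442, -0.0114, -0.9693, -0.0267).

Q = [[-0.6576, -0.7106, -0.2442], [-0.6576, 0.6427, -0.0114], [0.1644, 0.1776, -0.9693], [0.3288, -0.2247, -0.0267]], R = [[6.0828, 0.4932, -2.1372], [0.0000, 5.1727, 0.9771], [0.0000, 0.0000, 2.9117]]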